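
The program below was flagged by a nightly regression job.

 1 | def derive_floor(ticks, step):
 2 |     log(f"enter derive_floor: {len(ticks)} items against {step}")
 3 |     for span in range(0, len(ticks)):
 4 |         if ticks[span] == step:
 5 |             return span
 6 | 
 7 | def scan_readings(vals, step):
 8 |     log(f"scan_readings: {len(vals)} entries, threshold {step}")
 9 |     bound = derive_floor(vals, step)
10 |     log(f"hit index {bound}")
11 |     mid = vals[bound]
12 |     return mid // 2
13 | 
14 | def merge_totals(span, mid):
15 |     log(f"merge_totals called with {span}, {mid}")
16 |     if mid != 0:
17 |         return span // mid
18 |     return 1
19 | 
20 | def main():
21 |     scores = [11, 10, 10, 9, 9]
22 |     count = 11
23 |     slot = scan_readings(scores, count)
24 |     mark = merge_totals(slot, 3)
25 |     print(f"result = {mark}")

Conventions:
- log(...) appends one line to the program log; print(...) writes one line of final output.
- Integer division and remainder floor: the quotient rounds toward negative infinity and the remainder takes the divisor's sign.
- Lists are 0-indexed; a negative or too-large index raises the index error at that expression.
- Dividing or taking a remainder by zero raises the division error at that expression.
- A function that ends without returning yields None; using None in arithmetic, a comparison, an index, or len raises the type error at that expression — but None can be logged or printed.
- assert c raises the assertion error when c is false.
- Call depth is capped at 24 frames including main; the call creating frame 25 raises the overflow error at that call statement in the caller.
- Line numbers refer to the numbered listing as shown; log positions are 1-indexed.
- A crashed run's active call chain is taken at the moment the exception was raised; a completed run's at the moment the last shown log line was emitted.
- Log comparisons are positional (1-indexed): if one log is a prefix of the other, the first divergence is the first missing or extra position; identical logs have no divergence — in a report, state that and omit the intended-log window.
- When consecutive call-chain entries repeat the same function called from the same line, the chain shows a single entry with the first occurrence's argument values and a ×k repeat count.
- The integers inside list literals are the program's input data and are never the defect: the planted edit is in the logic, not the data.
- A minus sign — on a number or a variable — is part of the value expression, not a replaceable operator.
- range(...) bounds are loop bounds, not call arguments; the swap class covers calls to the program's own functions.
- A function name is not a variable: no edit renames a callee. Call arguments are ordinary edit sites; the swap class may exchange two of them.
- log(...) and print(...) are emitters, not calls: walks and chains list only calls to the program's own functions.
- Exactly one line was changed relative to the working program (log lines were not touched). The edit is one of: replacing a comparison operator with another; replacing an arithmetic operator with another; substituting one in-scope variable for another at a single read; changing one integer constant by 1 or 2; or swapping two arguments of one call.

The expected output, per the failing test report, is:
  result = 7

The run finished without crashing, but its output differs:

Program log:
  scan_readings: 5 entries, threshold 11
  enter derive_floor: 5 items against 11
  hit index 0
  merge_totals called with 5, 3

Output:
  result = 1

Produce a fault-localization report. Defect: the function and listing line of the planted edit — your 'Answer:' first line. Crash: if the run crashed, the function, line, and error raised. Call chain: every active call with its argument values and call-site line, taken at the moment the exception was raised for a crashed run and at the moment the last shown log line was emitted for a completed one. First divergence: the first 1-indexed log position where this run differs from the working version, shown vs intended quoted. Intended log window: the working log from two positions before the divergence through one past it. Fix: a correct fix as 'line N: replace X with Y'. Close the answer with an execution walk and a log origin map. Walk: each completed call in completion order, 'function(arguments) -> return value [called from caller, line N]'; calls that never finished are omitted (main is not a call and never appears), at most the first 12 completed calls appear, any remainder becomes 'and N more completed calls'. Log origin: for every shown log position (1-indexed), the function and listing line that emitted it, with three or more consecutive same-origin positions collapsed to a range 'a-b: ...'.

Answer: the defect is in scan_readings at line 12.
The tell: At log position 4 the runs split — shown 'merge_totals called with 5, 3', but the working version logs 'merge_totals called with 22, 3'.
Call chain: main -> merge_totals(5, 3) (called at line 24).
First divergence: at position 4 the run shows 'merge_totals called with 5, 3' where the working version logs 'merge_totals called with 22, 3'.
Intended log window:
  2: enter derive_floor: 5 items against 11
  3: hit index 0
  4: merge_totals called with 22, 3
Execution walk:
  derive_floor([11, 10, 10, 9, 9], 11) -> 0  [called from scan_readings, line 9]
  scan_readings([11, 10, 10, 9, 9], 11) -> 5  [called from main, line 23]
  merge_totals(5, 3) -> 1  [called from main, line 24]
Origin of each log line:
  1: emitted by scan_readings (line 8)
  2: emitted by derive_floor (line 2)
  3: emitted by scan_readings (line 10)
  4: emitted by merge_totals (line 15)
A correct fix: line 12: replace `//` with `*`.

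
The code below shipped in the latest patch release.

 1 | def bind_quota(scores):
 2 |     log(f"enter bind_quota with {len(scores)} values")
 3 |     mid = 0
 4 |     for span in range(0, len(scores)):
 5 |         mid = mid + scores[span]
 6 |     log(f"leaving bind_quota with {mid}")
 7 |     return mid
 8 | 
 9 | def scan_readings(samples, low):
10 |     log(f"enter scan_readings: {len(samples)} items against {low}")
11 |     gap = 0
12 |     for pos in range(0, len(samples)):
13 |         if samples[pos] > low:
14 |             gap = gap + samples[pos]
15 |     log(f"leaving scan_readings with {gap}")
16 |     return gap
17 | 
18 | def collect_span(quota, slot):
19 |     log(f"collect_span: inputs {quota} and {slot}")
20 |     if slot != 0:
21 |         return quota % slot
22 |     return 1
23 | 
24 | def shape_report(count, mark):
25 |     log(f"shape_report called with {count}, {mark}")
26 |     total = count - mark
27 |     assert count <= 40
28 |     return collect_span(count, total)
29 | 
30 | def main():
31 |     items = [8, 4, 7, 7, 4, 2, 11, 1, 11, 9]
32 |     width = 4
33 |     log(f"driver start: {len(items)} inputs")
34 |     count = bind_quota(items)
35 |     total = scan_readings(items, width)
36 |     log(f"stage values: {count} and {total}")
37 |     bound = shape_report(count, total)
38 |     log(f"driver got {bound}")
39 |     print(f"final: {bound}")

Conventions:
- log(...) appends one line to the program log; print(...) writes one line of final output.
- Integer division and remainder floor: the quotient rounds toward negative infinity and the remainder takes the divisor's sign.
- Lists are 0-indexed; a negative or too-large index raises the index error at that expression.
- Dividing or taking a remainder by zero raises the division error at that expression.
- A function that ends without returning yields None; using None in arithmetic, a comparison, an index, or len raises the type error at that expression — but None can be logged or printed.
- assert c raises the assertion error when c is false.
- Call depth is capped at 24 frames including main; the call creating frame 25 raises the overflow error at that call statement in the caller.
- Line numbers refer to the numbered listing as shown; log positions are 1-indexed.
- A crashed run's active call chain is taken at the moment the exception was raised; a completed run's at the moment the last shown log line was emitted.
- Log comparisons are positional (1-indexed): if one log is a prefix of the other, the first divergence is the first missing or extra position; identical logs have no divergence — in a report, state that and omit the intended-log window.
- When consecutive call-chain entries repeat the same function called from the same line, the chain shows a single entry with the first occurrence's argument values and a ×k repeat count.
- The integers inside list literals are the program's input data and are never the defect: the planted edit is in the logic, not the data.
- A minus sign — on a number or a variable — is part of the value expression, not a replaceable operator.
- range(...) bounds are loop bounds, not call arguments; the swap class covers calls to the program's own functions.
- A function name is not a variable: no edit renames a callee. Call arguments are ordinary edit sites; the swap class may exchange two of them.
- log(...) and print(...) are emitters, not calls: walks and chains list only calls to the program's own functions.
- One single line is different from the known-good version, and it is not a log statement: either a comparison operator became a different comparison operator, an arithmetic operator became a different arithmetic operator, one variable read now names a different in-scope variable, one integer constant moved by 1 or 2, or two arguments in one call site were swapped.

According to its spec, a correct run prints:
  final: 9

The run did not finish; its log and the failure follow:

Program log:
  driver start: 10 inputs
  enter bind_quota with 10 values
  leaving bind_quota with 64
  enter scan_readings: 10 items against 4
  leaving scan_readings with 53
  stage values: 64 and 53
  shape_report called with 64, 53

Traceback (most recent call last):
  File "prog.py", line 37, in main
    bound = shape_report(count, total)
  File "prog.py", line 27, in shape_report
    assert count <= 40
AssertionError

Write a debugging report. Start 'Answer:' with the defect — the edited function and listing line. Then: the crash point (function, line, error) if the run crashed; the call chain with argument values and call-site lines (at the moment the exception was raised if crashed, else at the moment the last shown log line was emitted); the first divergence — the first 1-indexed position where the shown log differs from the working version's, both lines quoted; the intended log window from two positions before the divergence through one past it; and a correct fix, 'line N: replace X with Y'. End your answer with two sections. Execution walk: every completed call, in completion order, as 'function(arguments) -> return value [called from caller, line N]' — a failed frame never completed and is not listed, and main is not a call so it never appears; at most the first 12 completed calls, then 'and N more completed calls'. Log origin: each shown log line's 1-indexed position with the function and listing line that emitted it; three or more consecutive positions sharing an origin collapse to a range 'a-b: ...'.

Answer: the defect is in shape_report at line 27.
Core observation: The faulty run's log stops after 7 lines; the working version's next line would be 'collect_span: inputs 64 and 11'.
Crash: shape_report, line 27, AssertionError.
Call chain: main -> shape_report(64, 53) (called at line 37).
First divergence: position 8 — the faulty run's log ends after 7 lines; the working version continues with 'collect_span: inputs 64 and 11'.
Intended log window:
  6: stage values: 64 and 53
  7: shape_report called with 64, 53
  8: collect_span: inputs 64 and 11
  9: driver got 9
Execution walk:
  bind_quota([8, 4, 7, 7, 4, 2, 11, 1, 11, 9]) -> 64  [called from main, line 34]
  scan_readings([8, 4, 7, 7, 4, 2, 11, 1, 11, 9], 4) -> 53  [called from main, line 35]
Origin of each log line:
  1: emitted by main (line 33)
  2: emitted by bind_quota (line 2)
  3: emitted by bind_quota (line 6)
  4: emitted by scan_readings (line 10)
  5: emitted by scan_readings (line 15)
  6: emitted by main (line 36)
  7: emitted by shape_report (line 25)
A correct fix: line 27: replace `count` with `total`.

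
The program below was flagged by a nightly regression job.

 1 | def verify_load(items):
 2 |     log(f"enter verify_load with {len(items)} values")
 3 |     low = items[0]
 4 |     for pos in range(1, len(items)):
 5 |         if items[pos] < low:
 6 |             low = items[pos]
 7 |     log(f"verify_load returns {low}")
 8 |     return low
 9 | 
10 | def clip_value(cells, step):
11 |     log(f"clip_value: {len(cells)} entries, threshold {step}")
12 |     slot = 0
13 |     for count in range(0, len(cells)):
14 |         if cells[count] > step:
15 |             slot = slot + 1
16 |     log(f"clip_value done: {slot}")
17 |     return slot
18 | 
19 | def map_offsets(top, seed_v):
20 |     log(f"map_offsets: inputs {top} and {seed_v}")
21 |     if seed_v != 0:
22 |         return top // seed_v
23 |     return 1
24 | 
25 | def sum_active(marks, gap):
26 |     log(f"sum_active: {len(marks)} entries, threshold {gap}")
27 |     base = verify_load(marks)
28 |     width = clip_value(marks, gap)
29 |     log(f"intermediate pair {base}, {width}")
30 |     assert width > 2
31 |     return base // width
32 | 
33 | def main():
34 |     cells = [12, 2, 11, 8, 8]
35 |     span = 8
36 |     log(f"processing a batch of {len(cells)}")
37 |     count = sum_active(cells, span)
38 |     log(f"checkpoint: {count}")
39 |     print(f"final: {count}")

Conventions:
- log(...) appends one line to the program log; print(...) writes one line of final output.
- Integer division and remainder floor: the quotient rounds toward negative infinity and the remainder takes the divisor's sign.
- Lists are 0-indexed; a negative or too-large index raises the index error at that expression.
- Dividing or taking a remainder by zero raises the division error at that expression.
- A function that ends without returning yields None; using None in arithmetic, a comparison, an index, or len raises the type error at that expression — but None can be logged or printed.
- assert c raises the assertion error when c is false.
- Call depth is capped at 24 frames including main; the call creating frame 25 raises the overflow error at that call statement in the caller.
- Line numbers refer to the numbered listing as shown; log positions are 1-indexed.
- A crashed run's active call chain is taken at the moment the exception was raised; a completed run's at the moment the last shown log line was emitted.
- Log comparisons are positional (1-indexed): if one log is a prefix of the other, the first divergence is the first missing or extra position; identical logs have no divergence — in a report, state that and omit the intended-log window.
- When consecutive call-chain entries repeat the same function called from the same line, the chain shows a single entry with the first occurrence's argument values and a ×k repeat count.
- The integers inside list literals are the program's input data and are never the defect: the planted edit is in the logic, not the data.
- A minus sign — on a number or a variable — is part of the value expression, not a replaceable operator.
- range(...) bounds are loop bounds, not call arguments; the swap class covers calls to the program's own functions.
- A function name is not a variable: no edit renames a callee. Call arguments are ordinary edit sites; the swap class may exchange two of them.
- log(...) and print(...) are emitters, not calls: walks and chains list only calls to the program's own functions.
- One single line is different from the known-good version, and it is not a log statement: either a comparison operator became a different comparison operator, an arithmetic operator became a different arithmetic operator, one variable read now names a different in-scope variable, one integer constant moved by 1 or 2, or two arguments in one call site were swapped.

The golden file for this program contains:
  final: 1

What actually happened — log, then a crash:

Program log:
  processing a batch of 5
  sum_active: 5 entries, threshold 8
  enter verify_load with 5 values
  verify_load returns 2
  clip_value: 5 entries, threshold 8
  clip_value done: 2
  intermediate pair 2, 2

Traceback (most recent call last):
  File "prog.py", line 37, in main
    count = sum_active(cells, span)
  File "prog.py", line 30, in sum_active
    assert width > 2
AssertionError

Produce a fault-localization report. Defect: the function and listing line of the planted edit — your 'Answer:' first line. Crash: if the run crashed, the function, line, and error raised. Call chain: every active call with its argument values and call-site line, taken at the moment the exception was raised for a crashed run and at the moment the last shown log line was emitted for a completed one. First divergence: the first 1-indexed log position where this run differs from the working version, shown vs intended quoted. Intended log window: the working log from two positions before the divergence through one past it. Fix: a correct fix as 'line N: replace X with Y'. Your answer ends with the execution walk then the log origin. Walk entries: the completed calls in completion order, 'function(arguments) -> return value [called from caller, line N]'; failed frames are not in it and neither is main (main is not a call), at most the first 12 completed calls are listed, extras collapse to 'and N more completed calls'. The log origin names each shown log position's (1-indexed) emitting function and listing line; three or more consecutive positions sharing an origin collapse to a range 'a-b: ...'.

Answer: the defect is in sum_active at line 30.
Core observation: The log ends early — 7 lines, where the working version next logs 'checkpoint: 1'.
Crash: sum_active, line 30, AssertionError.
Call chain: main -> sum_active([12, 2, 11, 8, 8], 8) (called at line 37).
First divergence: position 8 — the faulty run's log ends after 7 lines; the working version continues with 'checkpoint: 1'.
Intended log window:
  6: clip_value done: 2
  7: intermediate pair 2, 2
  8: checkpoint: 1
Execution walk:
  verify_load([12, 2, 11, 8, 8]) -> 2  [called from sum_active, line 27]
  clip_value([12, 2, 11, 8, 8], 8) -> 2  [called from sum_active, line 28]
Log line origins:
  1: from main, line 36
  2: from sum_active, line 26
  3: from verify_load, line 2
  4: from verify_load, line 7
  5: from clip_value, line 11
  6: from clip_value, line 16
  7: from sum_active, line 29
A correct fix: line 30: replace `2` with `0`.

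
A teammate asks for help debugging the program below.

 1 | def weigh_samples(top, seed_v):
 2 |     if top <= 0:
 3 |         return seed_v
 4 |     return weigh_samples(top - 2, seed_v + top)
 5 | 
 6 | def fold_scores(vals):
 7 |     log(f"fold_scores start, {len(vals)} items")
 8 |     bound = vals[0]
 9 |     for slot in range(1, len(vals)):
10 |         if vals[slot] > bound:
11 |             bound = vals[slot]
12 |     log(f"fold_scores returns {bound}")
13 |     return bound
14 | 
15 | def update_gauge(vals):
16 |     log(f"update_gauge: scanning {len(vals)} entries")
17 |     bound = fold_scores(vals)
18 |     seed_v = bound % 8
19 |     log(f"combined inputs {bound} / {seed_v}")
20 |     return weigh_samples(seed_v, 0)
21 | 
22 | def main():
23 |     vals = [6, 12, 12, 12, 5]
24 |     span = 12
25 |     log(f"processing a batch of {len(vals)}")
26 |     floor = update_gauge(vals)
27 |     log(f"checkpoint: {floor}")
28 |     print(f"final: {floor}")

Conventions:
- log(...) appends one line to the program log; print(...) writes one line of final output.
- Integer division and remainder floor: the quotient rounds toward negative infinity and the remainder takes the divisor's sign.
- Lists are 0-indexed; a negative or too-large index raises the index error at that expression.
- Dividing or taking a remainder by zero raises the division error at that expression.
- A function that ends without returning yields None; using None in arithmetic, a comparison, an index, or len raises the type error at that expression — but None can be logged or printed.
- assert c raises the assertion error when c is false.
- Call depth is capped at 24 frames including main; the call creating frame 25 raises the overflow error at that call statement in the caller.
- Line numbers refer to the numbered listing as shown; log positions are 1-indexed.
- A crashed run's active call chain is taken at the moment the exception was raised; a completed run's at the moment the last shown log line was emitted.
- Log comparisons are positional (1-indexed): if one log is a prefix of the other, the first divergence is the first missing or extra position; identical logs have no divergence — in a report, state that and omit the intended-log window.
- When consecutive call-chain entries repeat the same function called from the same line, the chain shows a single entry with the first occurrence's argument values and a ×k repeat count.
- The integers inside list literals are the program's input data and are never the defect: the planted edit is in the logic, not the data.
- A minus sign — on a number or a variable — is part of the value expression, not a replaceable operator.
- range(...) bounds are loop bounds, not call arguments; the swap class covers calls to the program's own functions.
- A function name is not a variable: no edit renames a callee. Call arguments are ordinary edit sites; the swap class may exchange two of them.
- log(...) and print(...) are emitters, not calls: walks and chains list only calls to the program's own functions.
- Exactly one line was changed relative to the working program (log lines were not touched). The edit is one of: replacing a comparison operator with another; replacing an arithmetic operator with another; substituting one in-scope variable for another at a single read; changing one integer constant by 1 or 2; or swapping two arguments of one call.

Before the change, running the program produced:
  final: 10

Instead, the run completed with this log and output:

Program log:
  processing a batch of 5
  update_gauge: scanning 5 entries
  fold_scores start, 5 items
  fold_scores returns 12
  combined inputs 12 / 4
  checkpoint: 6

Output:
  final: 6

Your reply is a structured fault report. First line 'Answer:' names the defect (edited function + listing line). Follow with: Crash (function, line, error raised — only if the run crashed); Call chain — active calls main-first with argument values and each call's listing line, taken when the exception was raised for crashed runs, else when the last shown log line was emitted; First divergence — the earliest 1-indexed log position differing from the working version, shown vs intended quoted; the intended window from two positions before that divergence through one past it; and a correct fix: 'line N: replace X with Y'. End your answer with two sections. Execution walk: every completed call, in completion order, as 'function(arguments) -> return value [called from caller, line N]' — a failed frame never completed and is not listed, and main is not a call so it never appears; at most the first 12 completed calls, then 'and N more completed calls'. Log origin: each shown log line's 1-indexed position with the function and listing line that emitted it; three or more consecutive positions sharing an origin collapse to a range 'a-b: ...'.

Answer: the defect is in weigh_samples at line 4.
Key observation: Log line 6 is where behavior first shows: 'checkpoint: 6' appears instead of 'checkpoint: 10'.
Call chain: main.
First divergence: position 6 — the shown line 'checkpoint: 6' should read 'checkpoint: 10'.
Intended log window:
  4: fold_scores returns 12
  5: combined inputs 12 / 4
  6: checkpoint: 10
Execution walk:
  fold_scores([6, 12, 12, 12, 5]) -> 12  [called from update_gauge, line 17]
  weigh_samples(0, 6) -> 6  [called from weigh_samples, line 4]
  weigh_samples(2, 4) -> 6  [called from weigh_samples, line 4]
  weigh_samples(4, 0) -> 6  [called from update_gauge, line 20]
  update_gauge([6, 12, 12, 12, 5]) -> 6  [called from main, line 26]
Origin of each log line:
  1: from main, line 25
  2: from update_gauge, line 16
  3: from fold_scores, line 7
  4: from fold_scores, line 12
  5: from update_gauge, line 19
  6: from main, line 27
A correct fix: line 4: replace `2` with `1`.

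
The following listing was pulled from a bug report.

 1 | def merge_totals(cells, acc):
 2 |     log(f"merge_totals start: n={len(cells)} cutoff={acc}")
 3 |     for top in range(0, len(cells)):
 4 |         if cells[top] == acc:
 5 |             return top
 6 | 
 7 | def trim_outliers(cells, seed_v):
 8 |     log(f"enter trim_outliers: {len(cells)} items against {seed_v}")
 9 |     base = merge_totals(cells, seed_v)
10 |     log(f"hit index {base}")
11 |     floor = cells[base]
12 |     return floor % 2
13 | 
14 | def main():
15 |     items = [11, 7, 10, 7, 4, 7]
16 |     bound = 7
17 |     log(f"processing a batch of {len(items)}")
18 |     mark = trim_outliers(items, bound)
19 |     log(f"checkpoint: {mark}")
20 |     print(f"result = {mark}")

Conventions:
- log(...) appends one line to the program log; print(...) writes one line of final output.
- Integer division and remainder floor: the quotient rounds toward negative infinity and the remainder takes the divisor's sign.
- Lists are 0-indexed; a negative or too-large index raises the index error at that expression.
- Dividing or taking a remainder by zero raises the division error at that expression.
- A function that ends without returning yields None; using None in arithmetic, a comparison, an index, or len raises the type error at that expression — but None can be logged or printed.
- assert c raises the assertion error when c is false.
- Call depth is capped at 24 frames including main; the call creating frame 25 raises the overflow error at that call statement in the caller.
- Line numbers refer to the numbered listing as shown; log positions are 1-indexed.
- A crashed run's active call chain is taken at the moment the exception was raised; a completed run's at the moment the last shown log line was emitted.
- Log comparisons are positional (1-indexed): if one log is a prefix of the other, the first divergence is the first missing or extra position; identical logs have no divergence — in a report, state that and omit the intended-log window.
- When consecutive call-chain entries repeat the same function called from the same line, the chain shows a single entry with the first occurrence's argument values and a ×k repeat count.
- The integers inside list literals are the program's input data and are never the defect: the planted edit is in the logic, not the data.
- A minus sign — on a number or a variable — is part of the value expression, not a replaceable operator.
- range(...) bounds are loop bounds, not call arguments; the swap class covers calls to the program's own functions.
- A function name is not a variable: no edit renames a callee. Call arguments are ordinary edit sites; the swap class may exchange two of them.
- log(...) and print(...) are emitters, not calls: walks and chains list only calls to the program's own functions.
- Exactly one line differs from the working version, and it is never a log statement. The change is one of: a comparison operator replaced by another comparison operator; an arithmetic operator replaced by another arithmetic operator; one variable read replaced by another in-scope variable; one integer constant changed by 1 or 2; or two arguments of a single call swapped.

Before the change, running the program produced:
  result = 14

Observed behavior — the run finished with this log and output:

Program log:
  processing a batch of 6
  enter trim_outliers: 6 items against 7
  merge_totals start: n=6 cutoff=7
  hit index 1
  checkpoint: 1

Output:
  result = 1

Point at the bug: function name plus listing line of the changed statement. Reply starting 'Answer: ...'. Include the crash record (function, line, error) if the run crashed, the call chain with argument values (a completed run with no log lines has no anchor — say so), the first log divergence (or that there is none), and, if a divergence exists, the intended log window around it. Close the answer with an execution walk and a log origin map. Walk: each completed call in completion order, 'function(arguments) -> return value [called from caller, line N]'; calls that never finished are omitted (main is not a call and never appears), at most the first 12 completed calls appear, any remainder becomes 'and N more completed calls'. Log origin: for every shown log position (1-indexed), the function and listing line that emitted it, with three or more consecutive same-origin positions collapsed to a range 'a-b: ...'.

Answer: the defect is in trim_outliers at line 12.
The tell: Everything matches until log position 5, which reads 'checkpoint: 1' in place of 'checkpoint: 14'.
Call chain: main.
First divergence: at position 5 the run shows 'checkpoint: 1' where the working version logs 'checkpoint: 14'.
Intended log window:
  3: merge_totals start: n=6 cutoff=7
  4: hit index 1
  5: checkpoint: 14
Execution walk:
  merge_totals([11, 7, 10, 7, 4, 7], 7) -> 1  [called from trim_outliers, line 9]
  trim_outliers([11, 7, 10, 7, 4, 7], 7) -> 1  [called from main, line 18]
Log origin:
  1 — main, line 17
  2 — trim_outliers, line 8
  3 — merge_totals, line 2
  4 — trim_outliers, line 10
  5 — main, line 19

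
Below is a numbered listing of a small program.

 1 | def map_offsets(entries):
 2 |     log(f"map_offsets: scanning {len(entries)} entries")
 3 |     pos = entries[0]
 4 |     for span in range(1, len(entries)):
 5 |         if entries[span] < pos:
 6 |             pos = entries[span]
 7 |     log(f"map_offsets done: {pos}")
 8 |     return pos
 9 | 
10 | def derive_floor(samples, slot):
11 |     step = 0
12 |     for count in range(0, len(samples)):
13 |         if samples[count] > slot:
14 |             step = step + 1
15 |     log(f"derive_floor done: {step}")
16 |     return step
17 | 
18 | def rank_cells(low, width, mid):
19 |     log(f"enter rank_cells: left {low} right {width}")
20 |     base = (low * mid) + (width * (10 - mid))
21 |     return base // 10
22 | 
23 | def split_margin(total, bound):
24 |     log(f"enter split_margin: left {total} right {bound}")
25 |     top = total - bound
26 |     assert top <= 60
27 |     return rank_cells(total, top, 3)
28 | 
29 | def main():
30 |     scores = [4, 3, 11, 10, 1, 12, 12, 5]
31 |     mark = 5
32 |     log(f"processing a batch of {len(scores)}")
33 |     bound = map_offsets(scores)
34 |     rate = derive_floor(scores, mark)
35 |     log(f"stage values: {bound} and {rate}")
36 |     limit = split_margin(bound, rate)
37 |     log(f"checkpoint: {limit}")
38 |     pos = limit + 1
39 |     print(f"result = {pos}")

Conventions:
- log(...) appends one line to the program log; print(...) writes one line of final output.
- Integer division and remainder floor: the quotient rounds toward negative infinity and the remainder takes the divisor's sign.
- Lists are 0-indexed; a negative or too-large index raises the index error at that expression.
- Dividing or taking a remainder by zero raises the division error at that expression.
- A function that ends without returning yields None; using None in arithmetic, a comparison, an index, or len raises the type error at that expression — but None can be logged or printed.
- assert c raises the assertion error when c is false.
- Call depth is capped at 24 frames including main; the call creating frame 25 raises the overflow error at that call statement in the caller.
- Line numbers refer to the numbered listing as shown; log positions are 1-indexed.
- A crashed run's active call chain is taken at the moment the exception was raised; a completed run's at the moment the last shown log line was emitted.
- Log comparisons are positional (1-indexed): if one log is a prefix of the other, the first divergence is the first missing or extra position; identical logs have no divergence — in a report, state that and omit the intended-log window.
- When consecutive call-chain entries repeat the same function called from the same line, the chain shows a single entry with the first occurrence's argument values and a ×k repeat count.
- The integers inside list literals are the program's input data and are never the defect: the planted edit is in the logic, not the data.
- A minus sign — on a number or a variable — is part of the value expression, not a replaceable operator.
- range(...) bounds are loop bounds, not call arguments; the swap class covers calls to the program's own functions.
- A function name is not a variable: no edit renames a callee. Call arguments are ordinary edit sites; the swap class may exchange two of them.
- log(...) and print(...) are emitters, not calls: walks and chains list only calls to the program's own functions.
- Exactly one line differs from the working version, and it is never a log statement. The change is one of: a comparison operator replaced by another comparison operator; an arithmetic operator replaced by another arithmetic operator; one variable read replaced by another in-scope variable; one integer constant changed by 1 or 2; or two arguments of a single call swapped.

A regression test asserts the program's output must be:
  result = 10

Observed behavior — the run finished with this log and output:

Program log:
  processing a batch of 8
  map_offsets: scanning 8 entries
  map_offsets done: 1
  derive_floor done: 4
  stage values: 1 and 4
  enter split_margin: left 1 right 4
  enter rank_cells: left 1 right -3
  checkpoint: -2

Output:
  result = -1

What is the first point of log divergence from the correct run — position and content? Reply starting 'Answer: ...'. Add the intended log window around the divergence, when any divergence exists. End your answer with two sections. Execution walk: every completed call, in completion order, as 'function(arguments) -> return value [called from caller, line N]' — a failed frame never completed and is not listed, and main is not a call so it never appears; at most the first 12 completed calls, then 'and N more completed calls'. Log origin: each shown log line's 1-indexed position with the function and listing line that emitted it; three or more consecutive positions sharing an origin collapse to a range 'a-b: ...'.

Answer: at position 3 the run shows 'map_offsets done: 1' where the working version logs 'map_offsets done: 12'.
Intended log window:
  1: processing a batch of 8
  2: map_offsets: scanning 8 entries
  3: map_offsets done: 12
  4: derive_floor done: 4
Execution walk:
  map_offsets([4, 3, 11, 10, 1, 12, 12, 5]) -> 1  [called from main, line 33]
  derive_floor([4, 3, 11, 10, 1, 12, 12, 5], 5) -> 4  [called from main, line 34]
  rank_cells(1, -3, 3) -> -2  [called from split_margin, line 27]
  split_margin(1, 4) -> -2  [called from main, line 36]
Log origins:
  1: logged in main at line 32
  2: logged in map_offsets at line 2
  3: logged in map_offsets at line 7
  4: logged in derive_floor at line 15
  5: logged in main at line 35
  6: logged in split_margin at line 24
  7: logged in rank_cells at line 19
  8: logged in main at line 37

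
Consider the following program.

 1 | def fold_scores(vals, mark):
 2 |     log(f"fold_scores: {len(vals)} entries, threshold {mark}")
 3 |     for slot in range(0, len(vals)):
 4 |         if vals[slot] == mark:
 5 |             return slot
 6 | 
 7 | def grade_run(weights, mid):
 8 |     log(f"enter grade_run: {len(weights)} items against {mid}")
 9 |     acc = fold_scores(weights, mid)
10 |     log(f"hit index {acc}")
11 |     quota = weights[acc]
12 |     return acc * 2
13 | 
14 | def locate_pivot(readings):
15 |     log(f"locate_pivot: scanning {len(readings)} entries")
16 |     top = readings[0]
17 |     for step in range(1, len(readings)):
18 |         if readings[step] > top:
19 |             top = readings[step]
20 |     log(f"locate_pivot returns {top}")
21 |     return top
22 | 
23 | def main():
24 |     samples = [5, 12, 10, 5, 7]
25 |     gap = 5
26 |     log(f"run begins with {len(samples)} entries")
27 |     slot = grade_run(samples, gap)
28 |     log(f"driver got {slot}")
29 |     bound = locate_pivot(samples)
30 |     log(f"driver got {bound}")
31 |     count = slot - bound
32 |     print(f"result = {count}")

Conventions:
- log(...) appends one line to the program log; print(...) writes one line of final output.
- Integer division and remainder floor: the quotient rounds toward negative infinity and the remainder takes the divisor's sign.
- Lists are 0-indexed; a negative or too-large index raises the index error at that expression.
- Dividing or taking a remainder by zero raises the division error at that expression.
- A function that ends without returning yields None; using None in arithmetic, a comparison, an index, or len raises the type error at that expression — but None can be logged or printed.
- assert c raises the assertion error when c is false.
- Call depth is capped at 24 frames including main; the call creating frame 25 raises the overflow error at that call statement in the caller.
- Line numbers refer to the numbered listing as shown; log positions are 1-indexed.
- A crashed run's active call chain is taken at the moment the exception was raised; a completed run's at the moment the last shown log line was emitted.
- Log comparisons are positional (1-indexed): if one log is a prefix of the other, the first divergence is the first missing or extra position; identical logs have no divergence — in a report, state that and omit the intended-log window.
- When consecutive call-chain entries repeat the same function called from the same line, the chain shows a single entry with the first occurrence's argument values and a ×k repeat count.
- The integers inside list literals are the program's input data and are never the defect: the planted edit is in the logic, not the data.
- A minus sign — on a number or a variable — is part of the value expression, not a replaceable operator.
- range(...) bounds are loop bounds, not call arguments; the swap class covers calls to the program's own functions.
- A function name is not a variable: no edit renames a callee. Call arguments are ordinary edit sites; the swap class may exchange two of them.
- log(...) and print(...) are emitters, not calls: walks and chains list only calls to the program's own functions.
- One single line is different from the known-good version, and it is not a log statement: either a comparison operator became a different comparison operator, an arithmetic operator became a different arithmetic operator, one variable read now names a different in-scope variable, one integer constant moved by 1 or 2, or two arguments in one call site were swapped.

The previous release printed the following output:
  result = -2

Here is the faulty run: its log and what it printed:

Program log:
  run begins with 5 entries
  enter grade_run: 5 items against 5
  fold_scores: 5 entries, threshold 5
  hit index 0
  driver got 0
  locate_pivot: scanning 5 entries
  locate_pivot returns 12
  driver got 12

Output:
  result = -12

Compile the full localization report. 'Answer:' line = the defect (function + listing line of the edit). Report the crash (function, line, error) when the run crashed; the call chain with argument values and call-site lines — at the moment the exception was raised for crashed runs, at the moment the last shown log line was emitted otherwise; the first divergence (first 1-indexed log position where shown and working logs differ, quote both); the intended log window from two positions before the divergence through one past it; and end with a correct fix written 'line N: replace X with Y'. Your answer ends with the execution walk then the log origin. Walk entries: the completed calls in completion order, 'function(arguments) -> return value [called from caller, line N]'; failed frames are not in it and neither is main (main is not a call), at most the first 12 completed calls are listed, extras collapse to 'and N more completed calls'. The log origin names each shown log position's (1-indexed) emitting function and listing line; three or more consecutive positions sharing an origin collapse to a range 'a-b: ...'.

Answer: the defect is in grade_run at line 12.
Key fact: Everything matches until log position 5, which reads 'driver got 0' in place of 'driver got 10'.
Call chain: main.
First divergence: position 5; shown 'driver got 0' vs intended 'driver got 10'.
Intended log window:
  3: fold_scores: 5 entries, threshold 5
  4: hit index 0
  5: driver got 10
  6: locate_pivot: scanning 5 entries
Execution walk:
  fold_scores([5, 12, 10, 5, 7], 5) -> 0  [called from grade_run, line 9]
  grade_run([5, 12, 10, 5, 7], 5) -> 0  [called from main, line 27]
  locate_pivot([5, 12, 10, 5, 7]) -> 12  [called from main, line 29]
Log line origins:
  1: logged in main at line 26
  2: logged in grade_run at line 8
  3: logged in fold_scores at line 2
  4: logged in grade_run at line 10
  5: logged in main at line 28
  6: logged in locate_pivot at line 15
  7: logged in locate_pivot at line 20
  8: logged in main at line 30
A correct fix: line 12: replace `acc` with `quota`.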